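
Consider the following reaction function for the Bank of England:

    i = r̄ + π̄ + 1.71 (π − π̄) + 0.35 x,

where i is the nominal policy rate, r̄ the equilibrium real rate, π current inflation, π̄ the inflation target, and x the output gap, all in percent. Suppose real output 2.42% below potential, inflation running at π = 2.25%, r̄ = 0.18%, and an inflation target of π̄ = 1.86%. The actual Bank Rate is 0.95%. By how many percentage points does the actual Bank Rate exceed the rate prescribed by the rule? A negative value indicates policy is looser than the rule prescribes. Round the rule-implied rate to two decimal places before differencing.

-0.91 pp

Output 2.42% below potential → x = -2.42.
i = 0.18 + 1.86 + 1.71 × (2.25 − 1.86) + 0.35 × (-2.42)
   = 0.18 + 1.86 + 0.6669 − 0.847 = 1.86
Deviation = 0.95 − 1.86 = -0.91 pp.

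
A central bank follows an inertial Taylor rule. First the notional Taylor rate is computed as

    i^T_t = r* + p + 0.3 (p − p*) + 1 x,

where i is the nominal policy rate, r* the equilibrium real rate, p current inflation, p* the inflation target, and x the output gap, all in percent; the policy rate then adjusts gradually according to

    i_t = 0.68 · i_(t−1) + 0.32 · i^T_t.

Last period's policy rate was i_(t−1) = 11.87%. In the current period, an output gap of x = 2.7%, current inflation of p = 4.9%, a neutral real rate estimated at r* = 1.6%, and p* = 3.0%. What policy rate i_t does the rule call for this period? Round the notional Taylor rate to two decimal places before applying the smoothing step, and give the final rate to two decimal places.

i^T_t = 1.6 + 4.9 + 0.3 × (4.9 − 3.0) + 1 × 2.7
   = 1.6 + 4.9 + 0.57 + 2.7 = 9.77
i_t = 0.68 × 11.87 + 0.32 × 9.77 = 8.0716 + 3.1264 = 11.20

11.20%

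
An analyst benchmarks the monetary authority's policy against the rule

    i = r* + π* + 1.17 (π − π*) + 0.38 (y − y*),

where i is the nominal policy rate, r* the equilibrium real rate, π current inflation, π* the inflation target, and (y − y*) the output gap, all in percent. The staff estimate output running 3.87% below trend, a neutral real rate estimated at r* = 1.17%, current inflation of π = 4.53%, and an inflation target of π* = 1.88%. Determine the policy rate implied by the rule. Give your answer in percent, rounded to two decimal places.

Output 3.87% below potential → (y − y*) = -3.87.
i = 1.17 + 1.88 + 1.17 × (4.53 − 1.88) + 0.38 × (-3.87)
   = 1.17 + 1.88 + 3.1005 − 1.4706 = 4.68

4.68%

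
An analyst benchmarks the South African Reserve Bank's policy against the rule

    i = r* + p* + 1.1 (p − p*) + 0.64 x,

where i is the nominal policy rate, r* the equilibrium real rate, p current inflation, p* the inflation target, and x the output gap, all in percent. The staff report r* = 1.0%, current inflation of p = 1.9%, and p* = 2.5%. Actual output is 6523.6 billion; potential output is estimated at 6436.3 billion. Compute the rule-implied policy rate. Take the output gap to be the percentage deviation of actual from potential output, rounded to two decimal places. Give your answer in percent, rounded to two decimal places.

Output gap = 100 × (6523.6 − 6436.3) / 6436.3 = 1.36%.
i = 1.00 + 2.50 + 1.1 × (1.90 − 2.50) + 0.64 × 1.36
   = 1.00 + 2.5 − 0.66 + 0.8704 = 3.71

3.71%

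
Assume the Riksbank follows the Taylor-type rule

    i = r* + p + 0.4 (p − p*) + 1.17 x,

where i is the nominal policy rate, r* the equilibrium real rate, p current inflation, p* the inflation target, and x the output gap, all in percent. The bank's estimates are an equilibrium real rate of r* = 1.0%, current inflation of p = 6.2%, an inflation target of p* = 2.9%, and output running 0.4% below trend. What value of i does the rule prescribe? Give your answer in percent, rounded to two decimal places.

Output 0.4% below potential → x = -0.4.
i = 1.0 + 6.2 + 0.4 × (6.2 − 2.9) + 1.17 × (-0.4)
   = 1.0 + 6.2 + 1.32 − 0.468 = 8.05

8.05%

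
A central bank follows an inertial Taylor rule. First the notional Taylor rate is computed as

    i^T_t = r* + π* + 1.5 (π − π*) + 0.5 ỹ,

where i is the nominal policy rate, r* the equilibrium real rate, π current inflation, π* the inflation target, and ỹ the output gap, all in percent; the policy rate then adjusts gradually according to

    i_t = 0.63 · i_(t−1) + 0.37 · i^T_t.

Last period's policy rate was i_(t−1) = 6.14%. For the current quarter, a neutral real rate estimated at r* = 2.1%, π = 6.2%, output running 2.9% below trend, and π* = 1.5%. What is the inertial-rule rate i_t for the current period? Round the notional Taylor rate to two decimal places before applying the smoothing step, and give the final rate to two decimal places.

7.27%

Output 2.9% below potential → ỹ = -2.9.
i^T_t = 2.1 + 1.5 + 1.5 × (6.2 − 1.5) + 0.5 × (-2.9)
   = 2.1 + 1.5 + 7.05 − 1.45 = 9.20
i_t = 0.63 × 6.14 + 0.37 × 9.20 = 3.8682 + 3.404 = 7.27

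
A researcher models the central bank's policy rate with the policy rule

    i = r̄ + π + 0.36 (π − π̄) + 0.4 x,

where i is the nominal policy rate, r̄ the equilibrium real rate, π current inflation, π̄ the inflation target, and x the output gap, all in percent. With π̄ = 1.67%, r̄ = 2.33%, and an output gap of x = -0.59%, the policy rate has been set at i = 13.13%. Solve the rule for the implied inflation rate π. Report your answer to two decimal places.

Collecting π: i = r̄ + (1 + 0.36) π − 0.36 π̄ + 0.4 x
1.36 π = 13.13 − 2.33 + 0.36 × 1.67 − 0.4 × (-0.59) = 11.6372
π = 11.6372 / 1.36 = 8.56

8.56%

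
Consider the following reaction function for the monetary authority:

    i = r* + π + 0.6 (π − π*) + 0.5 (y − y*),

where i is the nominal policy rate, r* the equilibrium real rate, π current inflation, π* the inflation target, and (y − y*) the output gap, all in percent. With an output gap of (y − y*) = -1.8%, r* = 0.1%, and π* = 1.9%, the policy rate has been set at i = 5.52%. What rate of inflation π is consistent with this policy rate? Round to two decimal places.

Collecting π: i = r* + (1 + 0.6) π − 0.6 π* + 0.5 (y − y*)
1.6 π = 5.52 − 0.1 + 0.6 × 1.9 − 0.5 × (-1.8) = 7.46
π = 7.46 / 1.6 = 4.66

4.66%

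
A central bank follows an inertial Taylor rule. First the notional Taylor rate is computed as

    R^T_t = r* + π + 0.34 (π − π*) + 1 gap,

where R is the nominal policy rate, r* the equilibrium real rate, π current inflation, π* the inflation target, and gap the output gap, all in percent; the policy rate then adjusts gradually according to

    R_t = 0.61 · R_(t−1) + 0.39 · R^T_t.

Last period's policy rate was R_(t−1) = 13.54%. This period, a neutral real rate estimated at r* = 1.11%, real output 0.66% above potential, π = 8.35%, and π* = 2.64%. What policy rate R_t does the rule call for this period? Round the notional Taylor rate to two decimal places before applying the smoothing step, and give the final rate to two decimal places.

Output 0.66% above potential → gap = 0.66.
R^T_t = 1.11 + 8.35 + 0.34 × (8.35 − 2.64) + 1 × 0.66
   = 1.11 + 8.35 + 1.9414 + 0.66 = 12.06
R_t = 0.61 × 13.54 + 0.39 × 12.06 = 8.2594 + 4.7034 = 12.96

12.96%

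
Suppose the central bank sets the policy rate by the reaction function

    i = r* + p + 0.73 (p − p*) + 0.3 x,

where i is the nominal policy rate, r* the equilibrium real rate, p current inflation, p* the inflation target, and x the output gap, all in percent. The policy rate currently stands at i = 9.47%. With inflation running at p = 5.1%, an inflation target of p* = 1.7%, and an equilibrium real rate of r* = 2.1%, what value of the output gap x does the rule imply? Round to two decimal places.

-0.71%

0.3 x = 9.47 − 2.1 − 5.1 − 0.73 × (5.1 − 1.7) = -0.212
x = -0.212 / 0.3 = -0.71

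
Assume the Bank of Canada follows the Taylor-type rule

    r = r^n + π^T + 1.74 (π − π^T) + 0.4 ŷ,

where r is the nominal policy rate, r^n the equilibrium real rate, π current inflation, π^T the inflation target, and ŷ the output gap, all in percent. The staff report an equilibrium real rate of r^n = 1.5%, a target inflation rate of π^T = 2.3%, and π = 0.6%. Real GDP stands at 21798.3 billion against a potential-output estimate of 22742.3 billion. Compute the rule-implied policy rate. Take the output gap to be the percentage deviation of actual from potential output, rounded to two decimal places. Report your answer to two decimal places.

Output gap = 100 × (21798.3 − 22742.3) / 22742.3 = -4.15%.
r = 1.50 + 2.30 + 1.74 × (0.60 − 2.30) + 0.4 × (-4.15)
   = 1.50 + 2.3 − 2.958 − 1.66 = -0.82

-0.82%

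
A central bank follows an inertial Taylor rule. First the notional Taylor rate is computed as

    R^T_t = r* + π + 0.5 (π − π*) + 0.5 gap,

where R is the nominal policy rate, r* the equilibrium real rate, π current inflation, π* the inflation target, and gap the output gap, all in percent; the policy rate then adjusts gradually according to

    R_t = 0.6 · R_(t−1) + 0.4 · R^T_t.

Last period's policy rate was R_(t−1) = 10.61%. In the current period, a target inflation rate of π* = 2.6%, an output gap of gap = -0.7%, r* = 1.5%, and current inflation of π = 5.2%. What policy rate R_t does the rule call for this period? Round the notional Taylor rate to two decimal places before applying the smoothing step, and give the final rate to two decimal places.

R^T_t = 1.5 + 5.2 + 0.5 × (5.2 − 2.6) + 0.5 × (-0.7)
   = 1.5 + 5.2 + 1.3 − 0.35 = 7.65
R_t = 0.6 × 10.61 + 0.4 × 7.65 = 6.366 + 3.06 = 9.43

9.43%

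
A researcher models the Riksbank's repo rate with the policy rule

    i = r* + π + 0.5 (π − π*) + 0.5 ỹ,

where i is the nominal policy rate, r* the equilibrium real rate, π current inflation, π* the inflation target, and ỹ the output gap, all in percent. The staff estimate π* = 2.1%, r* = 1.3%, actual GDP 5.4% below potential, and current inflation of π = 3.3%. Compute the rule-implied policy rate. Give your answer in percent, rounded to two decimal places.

Output 5.4% below potential → ỹ = -5.4.
i = 1.3 + 3.3 + 0.5 × (3.3 − 2.1) + 0.5 × (-5.4)
   = 1.3 + 3.3 + 0.6 − 2.7 = 2.50

2.50%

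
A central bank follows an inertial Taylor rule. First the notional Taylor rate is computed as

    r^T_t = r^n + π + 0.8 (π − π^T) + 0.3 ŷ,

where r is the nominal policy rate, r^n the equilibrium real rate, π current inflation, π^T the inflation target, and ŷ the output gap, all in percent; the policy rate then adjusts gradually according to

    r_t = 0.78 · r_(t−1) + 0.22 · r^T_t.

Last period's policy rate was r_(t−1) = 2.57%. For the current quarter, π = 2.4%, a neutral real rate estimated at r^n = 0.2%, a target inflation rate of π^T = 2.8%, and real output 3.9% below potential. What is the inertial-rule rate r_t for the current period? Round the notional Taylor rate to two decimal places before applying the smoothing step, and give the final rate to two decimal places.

Output 3.9% below potential → ŷ = -3.9.
r^T_t = 0.2 + 2.4 + 0.8 × (2.4 − 2.8) + 0.3 × (-3.9)
   = 0.2 + 2.4 − 0.32 − 1.17 = 1.11
r_t = 0.78 × 2.57 + 0.22 × 1.11 = 2.0046 + 0.2442 = 2.25

2.25%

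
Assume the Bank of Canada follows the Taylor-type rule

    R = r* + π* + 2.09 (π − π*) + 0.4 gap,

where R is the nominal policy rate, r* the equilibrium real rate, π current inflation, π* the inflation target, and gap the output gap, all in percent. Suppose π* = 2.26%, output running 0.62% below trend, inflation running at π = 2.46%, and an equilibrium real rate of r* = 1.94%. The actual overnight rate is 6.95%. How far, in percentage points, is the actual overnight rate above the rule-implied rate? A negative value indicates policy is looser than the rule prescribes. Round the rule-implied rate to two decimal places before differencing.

Output 0.62% below potential → gap = -0.62.
R = 1.94 + 2.26 + 2.09 × (2.46 − 2.26) + 0.4 × (-0.62)
   = 1.94 + 2.26 + 0.418 − 0.248 = 4.37
Deviation = 6.95 − 4.37 = 2.58 pp.

2.58 pp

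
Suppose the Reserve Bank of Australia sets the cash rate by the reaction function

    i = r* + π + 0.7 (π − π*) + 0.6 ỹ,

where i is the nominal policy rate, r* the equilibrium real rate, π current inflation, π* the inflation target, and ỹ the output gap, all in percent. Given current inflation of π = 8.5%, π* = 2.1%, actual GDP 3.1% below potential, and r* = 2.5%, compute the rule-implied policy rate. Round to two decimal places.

13.62%

Output 3.1% below potential → ỹ = -3.1.
i = 2.5 + 8.5 + 0.7 × (8.5 − 2.1) + 0.6 × (-3.1)
   = 2.5 + 8.5 + 4.48 − 1.86 = 13.62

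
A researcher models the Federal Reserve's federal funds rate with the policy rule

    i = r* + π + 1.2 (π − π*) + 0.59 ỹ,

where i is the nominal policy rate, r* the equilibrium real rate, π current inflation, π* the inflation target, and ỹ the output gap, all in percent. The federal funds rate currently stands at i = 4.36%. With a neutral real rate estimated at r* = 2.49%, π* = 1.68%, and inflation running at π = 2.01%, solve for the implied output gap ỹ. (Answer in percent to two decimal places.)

-0.91%

0.59 ỹ = 4.36 − 2.49 − 2.01 − 1.2 × (2.01 − 1.68) = -0.536
ỹ = -0.536 / 0.59 = -0.91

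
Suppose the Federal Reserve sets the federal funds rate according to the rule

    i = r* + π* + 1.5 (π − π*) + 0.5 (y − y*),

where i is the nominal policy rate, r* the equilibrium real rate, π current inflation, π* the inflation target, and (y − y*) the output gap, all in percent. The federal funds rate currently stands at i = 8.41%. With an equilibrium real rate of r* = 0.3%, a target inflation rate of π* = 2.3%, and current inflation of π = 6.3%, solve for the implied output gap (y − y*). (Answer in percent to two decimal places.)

0.5 (y − y*) = 8.41 − 0.3 − 2.3 − 1.5 × (6.3 − 2.3) = -0.19
(y − y*) = -0.19 / 0.5 = -0.38

-0.38%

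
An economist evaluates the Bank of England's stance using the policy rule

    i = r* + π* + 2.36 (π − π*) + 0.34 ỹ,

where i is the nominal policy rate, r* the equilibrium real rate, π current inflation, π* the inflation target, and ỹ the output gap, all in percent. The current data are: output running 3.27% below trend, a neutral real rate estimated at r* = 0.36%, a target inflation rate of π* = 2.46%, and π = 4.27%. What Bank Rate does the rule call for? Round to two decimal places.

5.98%

Output 3.27% below potential → ỹ = -3.27.
i = 0.36 + 2.46 + 2.36 × (4.27 − 2.46) + 0.34 × (-3.27)
   = 0.36 + 2.46 + 4.2716 − 1.1118 = 5.98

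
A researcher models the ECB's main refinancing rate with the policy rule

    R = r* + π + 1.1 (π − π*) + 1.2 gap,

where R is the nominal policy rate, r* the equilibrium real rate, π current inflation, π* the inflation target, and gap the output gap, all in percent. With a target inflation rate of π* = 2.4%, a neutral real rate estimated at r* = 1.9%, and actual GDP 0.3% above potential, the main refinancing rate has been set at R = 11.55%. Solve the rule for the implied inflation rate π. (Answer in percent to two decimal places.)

Output 0.3% above potential → gap = 0.3.
Collecting π: R = r* + (1 + 1.1) π − 1.1 π* + 1.2 gap
2.1 π = 11.55 − 1.9 + 1.1 × 2.4 − 1.2 × 0.3 = 11.93
π = 11.93 / 2.1 = 5.68

5.68%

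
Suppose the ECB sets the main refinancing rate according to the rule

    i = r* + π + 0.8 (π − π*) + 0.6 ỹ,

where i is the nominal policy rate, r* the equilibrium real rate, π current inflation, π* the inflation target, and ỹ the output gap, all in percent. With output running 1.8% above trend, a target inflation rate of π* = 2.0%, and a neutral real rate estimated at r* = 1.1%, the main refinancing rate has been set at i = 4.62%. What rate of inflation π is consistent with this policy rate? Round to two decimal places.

2.24%

Output 1.8% above potential → ỹ = 1.8.
Collecting π: i = r* + (1 + 0.8) π − 0.8 π* + 0.6 ỹ
1.8 π = 4.62 − 1.1 + 0.8 × 2.0 − 0.6 × 1.8 = 4.04
π = 4.04 / 1.8 = 2.24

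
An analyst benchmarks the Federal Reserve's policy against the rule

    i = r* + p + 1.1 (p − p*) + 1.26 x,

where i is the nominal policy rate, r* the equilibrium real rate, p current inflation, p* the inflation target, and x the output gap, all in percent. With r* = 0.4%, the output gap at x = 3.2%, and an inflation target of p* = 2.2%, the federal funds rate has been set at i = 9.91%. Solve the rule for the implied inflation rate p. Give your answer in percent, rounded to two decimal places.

Collecting p: i = r* + (1 + 1.1) p − 1.1 p* + 1.26 x
2.1 p = 9.91 − 0.4 + 1.1 × 2.2 − 1.26 × 3.2 = 7.898
p = 7.898 / 2.1 = 3.76

3.76%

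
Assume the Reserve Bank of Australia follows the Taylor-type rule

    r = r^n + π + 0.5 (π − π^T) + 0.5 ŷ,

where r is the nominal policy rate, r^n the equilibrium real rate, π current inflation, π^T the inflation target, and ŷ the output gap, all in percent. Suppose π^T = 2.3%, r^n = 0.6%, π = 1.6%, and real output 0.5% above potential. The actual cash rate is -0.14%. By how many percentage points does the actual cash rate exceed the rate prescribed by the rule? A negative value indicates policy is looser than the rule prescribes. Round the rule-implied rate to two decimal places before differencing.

Output 0.5% above potential → ŷ = 0.5.
r = 0.6 + 1.6 + 0.5 × (1.6 − 2.3) + 0.5 × 0.5
   = 0.6 + 1.6 − 0.35 + 0.25 = 2.10
Deviation = -0.14 − 2.10 = -2.24 pp.

-2.24 pp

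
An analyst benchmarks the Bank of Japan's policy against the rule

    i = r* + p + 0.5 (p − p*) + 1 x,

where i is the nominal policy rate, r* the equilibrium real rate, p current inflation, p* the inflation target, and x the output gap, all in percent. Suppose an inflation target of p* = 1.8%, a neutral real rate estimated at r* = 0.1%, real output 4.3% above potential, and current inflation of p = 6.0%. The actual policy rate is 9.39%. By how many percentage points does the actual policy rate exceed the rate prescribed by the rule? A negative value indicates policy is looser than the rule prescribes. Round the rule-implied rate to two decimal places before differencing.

-3.11 pp

Output 4.3% above potential → x = 4.3.
i = 0.1 + 6.0 + 0.5 × (6.0 − 1.8) + 1 × 4.3
   = 0.1 + 6 + 2.1 + 4.3 = 12.50
Deviation = 9.39 − 12.50 = -3.11 pp.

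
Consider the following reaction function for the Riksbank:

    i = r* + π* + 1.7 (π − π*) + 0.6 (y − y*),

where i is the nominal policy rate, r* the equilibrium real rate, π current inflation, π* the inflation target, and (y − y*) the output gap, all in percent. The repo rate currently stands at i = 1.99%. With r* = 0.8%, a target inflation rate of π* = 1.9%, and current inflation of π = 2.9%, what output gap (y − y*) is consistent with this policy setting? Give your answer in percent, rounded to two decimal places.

0.6 (y − y*) = 1.99 − 0.8 − 1.9 − 1.7 × (2.9 − 1.9) = -2.41
(y − y*) = -2.41 / 0.6 = -4.02

-4.02%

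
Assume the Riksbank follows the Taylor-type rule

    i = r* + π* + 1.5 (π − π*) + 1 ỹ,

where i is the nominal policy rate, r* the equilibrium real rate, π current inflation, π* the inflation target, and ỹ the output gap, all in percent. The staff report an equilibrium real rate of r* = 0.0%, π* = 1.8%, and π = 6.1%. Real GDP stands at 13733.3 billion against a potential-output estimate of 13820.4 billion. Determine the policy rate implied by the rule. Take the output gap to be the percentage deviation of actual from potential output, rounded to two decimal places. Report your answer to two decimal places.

Output gap = 100 × (13733.3 − 13820.4) / 13820.4 = -0.63%.
i = 0.00 + 1.80 + 1.5 × (6.10 − 1.80) + 1 × (-0.63)
   = 0.00 + 1.8 + 6.45 − 0.63 = 7.62

7.62%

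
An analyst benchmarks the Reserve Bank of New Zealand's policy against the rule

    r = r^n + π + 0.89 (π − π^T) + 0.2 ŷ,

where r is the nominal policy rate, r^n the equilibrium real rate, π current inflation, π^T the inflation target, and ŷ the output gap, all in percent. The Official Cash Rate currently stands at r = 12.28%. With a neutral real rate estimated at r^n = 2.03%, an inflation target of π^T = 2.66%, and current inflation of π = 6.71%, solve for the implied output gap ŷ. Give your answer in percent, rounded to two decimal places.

-0.32%

0.2 ŷ = 12.28 − 2.03 − 6.71 − 0.89 × (6.71 − 2.66) = -0.0645
ŷ = -0.0645 / 0.2 = -0.32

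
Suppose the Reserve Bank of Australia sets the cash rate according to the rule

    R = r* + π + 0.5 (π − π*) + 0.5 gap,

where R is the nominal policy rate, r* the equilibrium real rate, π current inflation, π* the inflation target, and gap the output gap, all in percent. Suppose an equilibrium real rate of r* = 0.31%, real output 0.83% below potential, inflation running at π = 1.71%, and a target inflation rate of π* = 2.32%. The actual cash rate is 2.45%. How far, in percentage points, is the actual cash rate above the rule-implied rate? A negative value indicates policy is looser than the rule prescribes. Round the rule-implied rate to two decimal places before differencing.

1.15 pp

Output 0.83% below potential → gap = -0.83.
R = 0.31 + 1.71 + 0.5 × (1.71 − 2.32) + 0.5 × (-0.83)
   = 0.31 + 1.71 − 0.305 − 0.415 = 1.30
Deviation = 2.45 − 1.30 = 1.15 pp.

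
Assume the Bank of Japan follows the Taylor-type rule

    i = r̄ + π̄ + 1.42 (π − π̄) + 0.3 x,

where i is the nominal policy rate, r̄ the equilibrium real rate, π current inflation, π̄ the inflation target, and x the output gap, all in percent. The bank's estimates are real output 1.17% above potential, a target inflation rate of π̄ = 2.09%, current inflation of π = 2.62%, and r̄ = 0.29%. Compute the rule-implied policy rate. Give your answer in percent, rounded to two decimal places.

Output 1.17% above potential → x = 1.17.
i = 0.29 + 2.09 + 1.42 × (2.62 − 2.09) + 0.3 × 1.17
   = 0.29 + 2.09 + 0.7526 + 0.351 = 3.48

3.48%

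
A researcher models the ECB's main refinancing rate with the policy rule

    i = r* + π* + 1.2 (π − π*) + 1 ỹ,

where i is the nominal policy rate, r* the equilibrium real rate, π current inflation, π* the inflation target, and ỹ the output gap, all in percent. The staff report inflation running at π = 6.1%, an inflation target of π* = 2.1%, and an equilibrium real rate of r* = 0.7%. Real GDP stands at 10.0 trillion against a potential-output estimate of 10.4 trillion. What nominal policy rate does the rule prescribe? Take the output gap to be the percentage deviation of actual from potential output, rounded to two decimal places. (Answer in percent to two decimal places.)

Output gap = 100 × (10.0 − 10.4) / 10.4 = -3.85%.
i = 0.70 + 2.10 + 1.2 × (6.10 − 2.10) + 1 × (-3.85)
   = 0.70 + 2.1 + 4.8 − 3.85 = 3.75

3.75%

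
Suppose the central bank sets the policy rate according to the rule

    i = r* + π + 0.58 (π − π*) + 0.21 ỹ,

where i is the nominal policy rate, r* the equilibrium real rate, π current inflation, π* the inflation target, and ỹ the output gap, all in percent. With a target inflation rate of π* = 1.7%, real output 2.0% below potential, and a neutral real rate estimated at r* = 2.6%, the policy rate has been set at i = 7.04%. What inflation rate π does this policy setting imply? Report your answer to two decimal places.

Output 2.0% below potential → ỹ = -2.0.
Collecting π: i = r* + (1 + 0.58) π − 0.58 π* + 0.21 ỹ
1.58 π = 7.04 − 2.6 + 0.58 × 1.7 − 0.21 × (-2.0) = 5.846
π = 5.846 / 1.58 = 3.70

3.70%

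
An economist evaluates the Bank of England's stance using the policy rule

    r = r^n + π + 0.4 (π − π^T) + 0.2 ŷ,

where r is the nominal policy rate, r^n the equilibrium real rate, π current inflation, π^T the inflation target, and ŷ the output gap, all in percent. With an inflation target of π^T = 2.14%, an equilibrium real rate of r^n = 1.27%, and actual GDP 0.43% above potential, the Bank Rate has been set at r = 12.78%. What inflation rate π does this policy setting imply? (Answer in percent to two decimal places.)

Output 0.43% above potential → ŷ = 0.43.
Collecting π: r = r^n + (1 + 0.4) π − 0.4 π^T + 0.2 ŷ
1.4 π = 12.78 − 1.27 + 0.4 × 2.14 − 0.2 × 0.43 = 12.28
π = 12.28 / 1.4 = 8.77

8.77%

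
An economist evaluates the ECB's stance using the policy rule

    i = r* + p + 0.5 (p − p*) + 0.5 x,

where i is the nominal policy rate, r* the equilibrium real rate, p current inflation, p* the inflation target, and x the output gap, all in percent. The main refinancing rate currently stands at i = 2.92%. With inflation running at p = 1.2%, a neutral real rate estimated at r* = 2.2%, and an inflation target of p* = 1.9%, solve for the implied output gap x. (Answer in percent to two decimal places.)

0.5 x = 2.92 − 2.2 − 1.2 − 0.5 × (1.2 − 1.9) = -0.13
x = -0.13 / 0.5 = -0.26

-0.26%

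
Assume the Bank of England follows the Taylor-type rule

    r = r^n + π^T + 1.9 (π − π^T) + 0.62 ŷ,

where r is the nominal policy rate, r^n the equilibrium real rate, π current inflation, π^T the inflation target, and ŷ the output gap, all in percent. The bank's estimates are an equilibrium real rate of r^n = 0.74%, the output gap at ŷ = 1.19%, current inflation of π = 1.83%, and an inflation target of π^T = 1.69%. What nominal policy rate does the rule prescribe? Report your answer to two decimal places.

3.43%

r = 0.74 + 1.69 + 1.9 × (1.83 − 1.69) + 0.62 × 1.19
   = 0.74 + 1.69 + 0.266 + 0.7378 = 3.43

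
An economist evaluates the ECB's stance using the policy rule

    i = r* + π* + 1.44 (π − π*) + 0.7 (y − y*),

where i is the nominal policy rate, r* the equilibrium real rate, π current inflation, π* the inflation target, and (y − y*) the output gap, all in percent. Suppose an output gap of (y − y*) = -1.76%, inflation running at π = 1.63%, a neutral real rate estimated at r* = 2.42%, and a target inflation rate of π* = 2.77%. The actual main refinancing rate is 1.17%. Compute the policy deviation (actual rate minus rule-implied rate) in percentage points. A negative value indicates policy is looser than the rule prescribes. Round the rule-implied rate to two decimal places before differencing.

-1.15 pp

i = 2.42 + 2.77 + 1.44 × (1.63 − 2.77) + 0.7 × (-1.76)
   = 2.42 + 2.77 − 1.6416 − 1.232 = 2.32
Deviation = 1.17 − 2.32 = -1.15 pp.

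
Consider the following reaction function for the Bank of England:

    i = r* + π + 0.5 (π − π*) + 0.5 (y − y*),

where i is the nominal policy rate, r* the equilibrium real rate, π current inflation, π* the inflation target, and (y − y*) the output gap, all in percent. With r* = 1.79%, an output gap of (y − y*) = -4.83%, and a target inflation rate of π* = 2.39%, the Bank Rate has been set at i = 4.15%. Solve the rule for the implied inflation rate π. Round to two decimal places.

Collecting π: i = r* + (1 + 0.5) π − 0.5 π* + 0.5 (y − y*)
1.5 π = 4.15 − 1.79 + 0.5 × 2.39 − 0.5 × (-4.83) = 5.97
π = 5.97 / 1.5 = 3.98

3.98%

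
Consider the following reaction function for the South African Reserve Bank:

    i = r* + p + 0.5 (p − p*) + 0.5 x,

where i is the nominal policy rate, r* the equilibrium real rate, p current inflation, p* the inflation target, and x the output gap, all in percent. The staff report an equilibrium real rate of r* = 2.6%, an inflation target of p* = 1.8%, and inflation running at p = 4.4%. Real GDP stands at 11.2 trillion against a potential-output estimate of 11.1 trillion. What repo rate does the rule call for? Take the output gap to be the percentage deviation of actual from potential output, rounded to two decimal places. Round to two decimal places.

8.75%

Output gap = 100 × (11.2 − 11.1) / 11.1 = 0.90%.
i = 2.60 + 4.40 + 0.5 × (4.40 − 1.80) + 0.5 × 0.90
   = 2.60 + 4.4 + 1.3 + 0.45 = 8.75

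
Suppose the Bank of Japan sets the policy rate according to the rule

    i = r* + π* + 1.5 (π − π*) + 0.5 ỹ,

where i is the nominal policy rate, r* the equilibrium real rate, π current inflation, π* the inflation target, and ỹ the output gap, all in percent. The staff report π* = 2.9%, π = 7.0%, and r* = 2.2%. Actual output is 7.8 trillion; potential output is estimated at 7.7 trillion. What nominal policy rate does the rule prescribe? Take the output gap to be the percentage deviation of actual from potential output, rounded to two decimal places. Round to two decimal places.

11.90%

Output gap = 100 × (7.8 − 7.7) / 7.7 = 1.30%.
i = 2.20 + 2.90 + 1.5 × (7.00 − 2.90) + 0.5 × 1.30
   = 2.20 + 2.9 + 6.15 + 0.65 = 11.90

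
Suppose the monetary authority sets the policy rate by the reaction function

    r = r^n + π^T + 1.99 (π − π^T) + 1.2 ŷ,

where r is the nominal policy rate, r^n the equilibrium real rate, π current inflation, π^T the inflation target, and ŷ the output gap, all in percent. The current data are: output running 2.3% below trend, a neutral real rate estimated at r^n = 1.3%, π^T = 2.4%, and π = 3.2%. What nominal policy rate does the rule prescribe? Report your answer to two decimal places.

Output 2.3% below potential → ŷ = -2.3.
r = 1.3 + 2.4 + 1.99 × (3.2 − 2.4) + 1.2 × (-2.3)
   = 1.3 + 2.4 + 1.592 − 2.76 = 2.53

2.53%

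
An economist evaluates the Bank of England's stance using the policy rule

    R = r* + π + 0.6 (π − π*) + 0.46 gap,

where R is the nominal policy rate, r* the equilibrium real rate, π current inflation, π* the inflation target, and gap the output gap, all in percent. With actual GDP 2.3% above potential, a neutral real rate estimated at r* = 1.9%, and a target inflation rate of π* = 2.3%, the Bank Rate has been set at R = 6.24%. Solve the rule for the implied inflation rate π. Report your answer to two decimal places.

2.91%

Output 2.3% above potential → gap = 2.3.
Collecting π: R = r* + (1 + 0.6) π − 0.6 π* + 0.46 gap
1.6 π = 6.24 − 1.9 + 0.6 × 2.3 − 0.46 × 2.3 = 4.662
π = 4.662 / 1.6 = 2.91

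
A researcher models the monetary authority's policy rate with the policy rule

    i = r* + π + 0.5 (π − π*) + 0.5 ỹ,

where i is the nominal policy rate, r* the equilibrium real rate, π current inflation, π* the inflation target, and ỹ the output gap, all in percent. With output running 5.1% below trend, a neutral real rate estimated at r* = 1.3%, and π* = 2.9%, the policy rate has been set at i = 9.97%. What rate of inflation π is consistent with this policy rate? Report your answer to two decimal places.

8.45%

Output 5.1% below potential → ỹ = -5.1.
Collecting π: i = r* + (1 + 0.5) π − 0.5 π* + 0.5 ỹ
1.5 π = 9.97 − 1.3 + 0.5 × 2.9 − 0.5 × (-5.1) = 12.67
π = 12.67 / 1.5 = 8.45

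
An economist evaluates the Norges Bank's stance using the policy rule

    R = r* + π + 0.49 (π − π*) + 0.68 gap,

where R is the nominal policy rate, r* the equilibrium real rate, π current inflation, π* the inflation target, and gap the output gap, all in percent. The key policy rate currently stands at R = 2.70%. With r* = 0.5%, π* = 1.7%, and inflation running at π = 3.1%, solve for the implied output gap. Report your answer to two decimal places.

0.68 gap = 2.70 − 0.5 − 3.1 − 0.49 × (3.1 − 1.7) = -1.586
gap = -1.586 / 0.68 = -2.33

-2.33%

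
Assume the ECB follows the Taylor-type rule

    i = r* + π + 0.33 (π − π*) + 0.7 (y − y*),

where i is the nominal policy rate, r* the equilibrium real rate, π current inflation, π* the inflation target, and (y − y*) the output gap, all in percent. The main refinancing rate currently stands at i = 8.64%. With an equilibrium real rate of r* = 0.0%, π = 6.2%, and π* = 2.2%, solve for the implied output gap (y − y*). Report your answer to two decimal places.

1.60%

0.7 (y − y*) = 8.64 − 0.0 − 6.2 − 0.33 × (6.2 − 2.2) = 1.12
(y − y*) = 1.12 / 0.7 = 1.60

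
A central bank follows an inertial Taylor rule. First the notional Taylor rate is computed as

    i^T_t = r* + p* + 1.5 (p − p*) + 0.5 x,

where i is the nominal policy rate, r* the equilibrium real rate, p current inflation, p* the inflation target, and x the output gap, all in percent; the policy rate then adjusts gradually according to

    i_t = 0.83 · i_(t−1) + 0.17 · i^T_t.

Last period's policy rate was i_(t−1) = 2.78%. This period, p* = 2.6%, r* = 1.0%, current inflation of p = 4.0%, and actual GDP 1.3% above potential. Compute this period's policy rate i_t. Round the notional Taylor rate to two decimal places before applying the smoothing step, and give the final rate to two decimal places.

3.39%

Output 1.3% above potential → x = 1.3.
i^T_t = 1.0 + 2.6 + 1.5 × (4.0 − 2.6) + 0.5 × 1.3
   = 1.0 + 2.6 + 2.1 + 0.65 = 6.35
i_t = 0.83 × 2.78 + 0.17 × 6.35 = 2.3074 + 1.0795 = 3.39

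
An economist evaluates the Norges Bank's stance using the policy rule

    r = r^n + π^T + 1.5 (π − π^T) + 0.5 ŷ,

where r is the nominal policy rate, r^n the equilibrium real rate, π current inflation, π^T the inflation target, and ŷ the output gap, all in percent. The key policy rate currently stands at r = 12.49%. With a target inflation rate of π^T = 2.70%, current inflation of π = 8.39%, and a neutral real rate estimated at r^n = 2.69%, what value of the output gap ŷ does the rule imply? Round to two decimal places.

0.5 ŷ = 12.49 − 2.69 − 2.70 − 1.5 × (8.39 − 2.70) = -1.435
ŷ = -1.435 / 0.5 = -2.87

-2.87%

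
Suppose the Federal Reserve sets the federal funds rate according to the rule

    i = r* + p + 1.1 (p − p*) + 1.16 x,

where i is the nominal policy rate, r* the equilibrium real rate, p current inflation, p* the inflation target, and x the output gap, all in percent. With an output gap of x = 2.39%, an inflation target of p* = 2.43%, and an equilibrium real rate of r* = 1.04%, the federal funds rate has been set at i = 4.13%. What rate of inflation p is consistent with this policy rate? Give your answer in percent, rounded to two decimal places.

Collecting p: i = r* + (1 + 1.1) p − 1.1 p* + 1.16 x
2.1 p = 4.13 − 1.04 + 1.1 × 2.43 − 1.16 × 2.39 = 2.9906
p = 2.9906 / 2.1 = 1.42

1.42%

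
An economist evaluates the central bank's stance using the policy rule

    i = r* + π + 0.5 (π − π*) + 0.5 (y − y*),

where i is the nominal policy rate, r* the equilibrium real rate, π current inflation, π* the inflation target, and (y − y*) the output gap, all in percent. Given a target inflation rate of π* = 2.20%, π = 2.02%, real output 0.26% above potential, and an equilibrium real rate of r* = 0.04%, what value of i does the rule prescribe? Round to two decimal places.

Output 0.26% above potential → (y − y*) = 0.26.
i = 0.04 + 2.02 + 0.5 × (2.02 − 2.20) + 0.5 × 0.26
   = 0.04 + 2.02 − 0.09 + 0.13 = 2.10

2.10%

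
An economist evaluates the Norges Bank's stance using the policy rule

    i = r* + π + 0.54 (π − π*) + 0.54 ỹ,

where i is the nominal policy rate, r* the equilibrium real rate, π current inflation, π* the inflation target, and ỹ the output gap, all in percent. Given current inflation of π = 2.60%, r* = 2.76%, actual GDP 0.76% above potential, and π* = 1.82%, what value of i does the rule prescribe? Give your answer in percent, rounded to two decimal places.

6.19%

Output 0.76% above potential → ỹ = 0.76.
i = 2.76 + 2.60 + 0.54 × (2.60 − 1.82) + 0.54 × 0.76
   = 2.76 + 2.6 + 0.4212 + 0.4104 = 6.19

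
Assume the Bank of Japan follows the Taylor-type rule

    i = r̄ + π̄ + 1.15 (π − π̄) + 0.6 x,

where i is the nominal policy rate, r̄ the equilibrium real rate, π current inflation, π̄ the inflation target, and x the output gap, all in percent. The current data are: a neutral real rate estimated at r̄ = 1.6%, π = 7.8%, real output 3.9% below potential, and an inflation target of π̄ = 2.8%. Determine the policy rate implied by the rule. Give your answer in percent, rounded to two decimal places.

Output 3.9% below potential → x = -3.9.
i = 1.6 + 2.8 + 1.15 × (7.8 − 2.8) + 0.6 × (-3.9)
   = 1.6 + 2.8 + 5.75 − 2.34 = 7.81

7.81%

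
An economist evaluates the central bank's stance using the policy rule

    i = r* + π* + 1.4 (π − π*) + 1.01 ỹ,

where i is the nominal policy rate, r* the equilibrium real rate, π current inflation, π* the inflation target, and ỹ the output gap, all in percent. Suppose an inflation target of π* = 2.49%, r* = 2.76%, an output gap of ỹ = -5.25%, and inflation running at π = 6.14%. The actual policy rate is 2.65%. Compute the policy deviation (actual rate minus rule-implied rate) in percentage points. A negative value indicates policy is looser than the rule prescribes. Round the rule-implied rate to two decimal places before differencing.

i = 2.76 + 2.49 + 1.4 × (6.14 − 2.49) + 1.01 × (-5.25)
   = 2.76 + 2.49 + 5.11 − 5.3025 = 5.06
Deviation = 2.65 − 5.06 = -2.41 pp.

-2.41 pp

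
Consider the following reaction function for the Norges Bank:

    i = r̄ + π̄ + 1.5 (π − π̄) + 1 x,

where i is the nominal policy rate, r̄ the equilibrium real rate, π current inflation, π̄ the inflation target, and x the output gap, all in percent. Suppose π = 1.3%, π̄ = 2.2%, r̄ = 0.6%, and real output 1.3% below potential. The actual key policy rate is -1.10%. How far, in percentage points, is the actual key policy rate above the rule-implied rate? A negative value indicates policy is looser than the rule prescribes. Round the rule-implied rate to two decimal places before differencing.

Output 1.3% below potential → x = -1.3.
i = 0.6 + 2.2 + 1.5 × (1.3 − 2.2) + 1 × (-1.3)
   = 0.6 + 2.2 − 1.35 − 1.3 = 0.15
Deviation = -1.10 − 0.15 = -1.25 pp.

-1.25 pp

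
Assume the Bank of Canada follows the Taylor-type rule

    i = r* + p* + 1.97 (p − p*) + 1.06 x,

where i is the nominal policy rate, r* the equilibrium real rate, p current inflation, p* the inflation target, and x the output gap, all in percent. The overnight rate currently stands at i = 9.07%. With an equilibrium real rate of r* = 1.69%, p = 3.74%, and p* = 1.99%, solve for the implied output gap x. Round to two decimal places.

1.83%

1.06 x = 9.07 − 1.69 − 1.99 − 1.97 × (3.74 − 1.99) = 1.9425
x = 1.9425 / 1.06 = 1.83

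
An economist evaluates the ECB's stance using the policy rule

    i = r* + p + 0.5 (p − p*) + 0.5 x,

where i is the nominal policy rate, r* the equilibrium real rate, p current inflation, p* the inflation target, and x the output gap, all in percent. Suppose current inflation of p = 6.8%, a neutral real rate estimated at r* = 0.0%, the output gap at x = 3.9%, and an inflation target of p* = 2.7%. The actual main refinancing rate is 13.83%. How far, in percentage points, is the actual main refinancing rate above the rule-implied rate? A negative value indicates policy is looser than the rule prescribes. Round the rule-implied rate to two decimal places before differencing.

i = 0.0 + 6.8 + 0.5 × (6.8 − 2.7) + 0.5 × 3.9
   = 0.0 + 6.8 + 2.05 + 1.95 = 10.80
Deviation = 13.83 − 10.80 = 3.03 pp.

3.03 pp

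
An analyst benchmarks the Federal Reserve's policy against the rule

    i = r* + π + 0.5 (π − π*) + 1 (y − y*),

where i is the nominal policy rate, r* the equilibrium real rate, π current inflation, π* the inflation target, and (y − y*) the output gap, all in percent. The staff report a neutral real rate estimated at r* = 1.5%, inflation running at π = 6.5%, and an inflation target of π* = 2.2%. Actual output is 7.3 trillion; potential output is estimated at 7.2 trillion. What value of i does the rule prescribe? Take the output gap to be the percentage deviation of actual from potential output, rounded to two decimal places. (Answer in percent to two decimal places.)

11.54%

Output gap = 100 × (7.3 − 7.2) / 7.2 = 1.39%.
i = 1.50 + 6.50 + 0.5 × (6.50 − 2.20) + 1 × 1.39
   = 1.50 + 6.5 + 2.15 + 1.39 = 11.54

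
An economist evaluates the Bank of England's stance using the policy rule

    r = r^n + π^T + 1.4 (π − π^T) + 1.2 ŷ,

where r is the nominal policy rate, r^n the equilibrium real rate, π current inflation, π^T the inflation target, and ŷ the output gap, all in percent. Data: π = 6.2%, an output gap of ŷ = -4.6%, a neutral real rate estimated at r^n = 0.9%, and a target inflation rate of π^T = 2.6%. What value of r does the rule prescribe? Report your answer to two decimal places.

r = 0.9 + 2.6 + 1.4 × (6.2 − 2.6) + 1.2 × (-4.6)
   = 0.9 + 2.6 + 5.04 − 5.52 = 3.02

3.02%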